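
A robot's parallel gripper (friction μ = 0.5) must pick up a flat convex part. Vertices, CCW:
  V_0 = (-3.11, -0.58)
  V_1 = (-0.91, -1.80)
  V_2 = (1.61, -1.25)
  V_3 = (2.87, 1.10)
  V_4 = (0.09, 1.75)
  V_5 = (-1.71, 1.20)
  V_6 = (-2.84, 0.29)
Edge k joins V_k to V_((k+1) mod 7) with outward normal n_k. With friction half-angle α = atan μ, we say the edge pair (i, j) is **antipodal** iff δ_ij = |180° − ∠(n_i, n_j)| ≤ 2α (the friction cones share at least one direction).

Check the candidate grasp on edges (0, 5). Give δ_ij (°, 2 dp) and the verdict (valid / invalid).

α = atan 0.5 = 26.57°;  2α = 53.13°
edge 0: e_0 = (+2.20, -1.22);  n_0 = (-0.4850, -0.8745)
edge 5: e_5 = (-1.13, -0.91);  n_5 = (-0.6272, +0.7788)
∠(n_0, n_5) = 112.14°
δ = |180° − 112.14°| = 67.86°
67.86° > 2α = 53.13°  →  invalid

δ = 67.86°, invalid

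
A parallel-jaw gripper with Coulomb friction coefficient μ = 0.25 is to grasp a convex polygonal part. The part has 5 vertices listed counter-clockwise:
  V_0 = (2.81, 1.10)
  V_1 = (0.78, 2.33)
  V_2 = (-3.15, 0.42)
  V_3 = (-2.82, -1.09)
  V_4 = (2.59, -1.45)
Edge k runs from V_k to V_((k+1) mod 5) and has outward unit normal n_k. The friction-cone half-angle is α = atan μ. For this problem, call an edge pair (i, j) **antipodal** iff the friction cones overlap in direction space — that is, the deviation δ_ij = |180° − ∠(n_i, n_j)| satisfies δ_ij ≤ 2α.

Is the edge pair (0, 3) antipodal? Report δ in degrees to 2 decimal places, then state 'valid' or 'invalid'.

δ = 27.41°, valid

α = atan 0.25 = 14.04°;  2α = 28.07°
edge 0: e_0 = (-2.03, +1.23);  n_0 = (+0.5182, +0.8553)
edge 3: e_3 = (+5.41, -0.36);  n_3 = (-0.0664, -0.9978)
∠(n_0, n_3) = 152.59°
δ = |180° − 152.59°| = 27.41°
27.41° ≤ 2α = 28.07°  →  valid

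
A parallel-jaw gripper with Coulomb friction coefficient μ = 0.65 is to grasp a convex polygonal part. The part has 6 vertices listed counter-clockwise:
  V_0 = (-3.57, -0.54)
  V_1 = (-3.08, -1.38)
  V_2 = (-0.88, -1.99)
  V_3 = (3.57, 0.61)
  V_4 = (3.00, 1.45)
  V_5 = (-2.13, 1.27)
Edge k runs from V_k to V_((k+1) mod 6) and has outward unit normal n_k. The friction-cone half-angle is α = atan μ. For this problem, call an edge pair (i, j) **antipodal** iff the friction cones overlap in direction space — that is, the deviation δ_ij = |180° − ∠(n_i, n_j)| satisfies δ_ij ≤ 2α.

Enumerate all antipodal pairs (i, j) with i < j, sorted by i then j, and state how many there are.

α = atan 0.65 = 33.02°;  2α = 66.05°
n_0 = (-0.8638, -0.5039)
n_1 = (-0.2672, -0.9636)
n_2 = (+0.5045, -0.8634)
n_3 = (+0.8275, +0.5615)
n_4 = (-0.0351, +0.9994)
n_5 = (-0.7826, +0.6226)
  (0,1): δ = 135.75°  ·
  (0,2): δ = 89.96°  ·
  (0,3): δ = 3.90°  ✓
  (0,4): δ = 61.75°  ✓
  (0,5): δ = 111.24°  ·
  (1,2): δ = 134.21°  ·
  (1,3): δ = 40.34°  ✓
  (1,4): δ = 17.51°  ✓
  (1,5): δ = 66.99°  ·
  (2,3): δ = 86.14°  ·
  (2,4): δ = 28.29°  ✓
  (2,5): δ = 21.20°  ✓
  (3,4): δ = 122.15°  ·
  (3,5): δ = 72.66°  ·
  (4,5): δ = 130.51°  ·
antipodal pairs: 6

count = 6; pairs: (0,3), (0,4), (1,3), (1,4), (2,4), (2,5)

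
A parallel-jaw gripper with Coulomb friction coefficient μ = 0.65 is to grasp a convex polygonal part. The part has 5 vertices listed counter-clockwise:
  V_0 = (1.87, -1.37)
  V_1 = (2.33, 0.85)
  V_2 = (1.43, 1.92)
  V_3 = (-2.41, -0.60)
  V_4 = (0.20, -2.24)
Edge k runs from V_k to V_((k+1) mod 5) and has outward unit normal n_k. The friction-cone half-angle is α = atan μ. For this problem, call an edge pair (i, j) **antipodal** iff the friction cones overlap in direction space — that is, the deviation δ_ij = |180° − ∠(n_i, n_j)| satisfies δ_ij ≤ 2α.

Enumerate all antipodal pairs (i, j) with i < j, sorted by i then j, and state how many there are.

count = 4; pairs: (0,2), (1,3), (2,3), (2,4)

α = atan 0.65 = 33.02°;  2α = 66.05°
n_0 = (+0.9792, -0.2029)
n_1 = (+0.7653, +0.6437)
n_2 = (-0.5487, +0.8360)
n_3 = (-0.5320, -0.8467)
n_4 = (+0.4620, -0.8869)
  (0,1): δ = 128.23°  ·
  (0,2): δ = 45.02°  ✓
  (0,3): δ = 69.56°  ·
  (0,4): δ = 129.22°  ·
  (1,2): δ = 96.79°  ·
  (1,3): δ = 17.79°  ✓
  (1,4): δ = 77.45°  ·
  (2,3): δ = 65.42°  ✓
  (2,4): δ = 5.76°  ✓
  (3,4): δ = 120.34°  ·
antipodal pairs: 4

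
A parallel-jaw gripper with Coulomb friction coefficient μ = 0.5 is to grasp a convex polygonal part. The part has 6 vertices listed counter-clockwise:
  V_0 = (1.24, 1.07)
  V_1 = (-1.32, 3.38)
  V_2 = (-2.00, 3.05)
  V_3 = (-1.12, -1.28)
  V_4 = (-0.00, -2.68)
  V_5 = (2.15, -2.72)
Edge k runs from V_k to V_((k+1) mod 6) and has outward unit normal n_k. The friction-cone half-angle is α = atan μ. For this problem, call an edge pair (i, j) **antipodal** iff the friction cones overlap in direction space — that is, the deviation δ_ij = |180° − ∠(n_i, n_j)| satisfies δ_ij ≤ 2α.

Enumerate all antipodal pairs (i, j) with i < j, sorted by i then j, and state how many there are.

count = 6; pairs: (0,2), (0,3), (0,4), (1,4), (2,5), (3,5)

α = atan 0.5 = 26.57°;  2α = 53.13°
n_0 = (+0.6699, +0.7424)
n_1 = (-0.4366, +0.8997)
n_2 = (-0.9800, -0.1992)
n_3 = (-0.7809, -0.6247)
n_4 = (-0.0186, -0.9998)
n_5 = (+0.9724, +0.2335)
  (0,1): δ = 112.05°  ·
  (0,2): δ = 36.45°  ✓
  (0,3): δ = 9.28°  ✓
  (0,4): δ = 41.00°  ✓
  (0,5): δ = 145.56°  ·
  (1,2): δ = 104.40°  ·
  (1,3): δ = 77.23°  ·
  (1,4): δ = 26.95°  ✓
  (1,5): δ = 77.61°  ·
  (2,3): δ = 152.83°  ·
  (2,4): δ = 102.55°  ·
  (2,5): δ = 2.01°  ✓
  (3,4): δ = 129.73°  ·
  (3,5): δ = 25.16°  ✓
  (4,5): δ = 75.43°  ·
antipodal pairs: 6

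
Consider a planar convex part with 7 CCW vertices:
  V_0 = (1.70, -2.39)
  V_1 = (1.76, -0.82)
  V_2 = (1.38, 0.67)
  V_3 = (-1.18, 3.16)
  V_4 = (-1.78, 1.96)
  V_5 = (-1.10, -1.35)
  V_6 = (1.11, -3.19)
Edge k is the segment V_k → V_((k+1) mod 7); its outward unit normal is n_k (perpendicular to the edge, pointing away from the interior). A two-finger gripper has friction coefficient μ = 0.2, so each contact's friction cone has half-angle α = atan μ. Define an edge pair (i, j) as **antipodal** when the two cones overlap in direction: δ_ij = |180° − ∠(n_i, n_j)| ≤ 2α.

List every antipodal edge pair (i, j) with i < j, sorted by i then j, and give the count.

count = 4; pairs: (0,4), (1,4), (2,5), (3,6)

α = atan 0.2 = 11.31°;  2α = 22.62°
n_0 = (+0.9993, -0.0382)
n_1 = (+0.9690, +0.2471)
n_2 = (+0.6972, +0.7168)
n_3 = (-0.8944, +0.4472)
n_4 = (-0.9795, -0.2012)
n_5 = (-0.6398, -0.7685)
n_6 = (+0.8048, -0.5935)
  (0,1): δ = 163.50°  ·
  (0,2): δ = 132.02°  ·
  (0,3): δ = 24.38°  ·
  (0,4): δ = 13.80°  ✓
  (0,5): δ = 52.41°  ·
  (0,6): δ = 145.78°  ·
  (1,2): δ = 148.51°  ·
  (1,3): δ = 40.87°  ·
  (1,4): δ = 2.70°  ✓
  (1,5): δ = 35.91°  ·
  (1,6): δ = 129.28°  ·
  (2,3): δ = 72.36°  ·
  (2,4): δ = 34.18°  ·
  (2,5): δ = 4.43°  ✓
  (2,6): δ = 97.80°  ·
  (3,4): δ = 141.83°  ·
  (3,5): δ = 103.22°  ·
  (3,6): δ = 9.84°  ✓
  (4,5): δ = 141.39°  ·
  (4,6): δ = 48.02°  ·
  (5,6): δ = 86.63°  ·
antipodal pairs: 4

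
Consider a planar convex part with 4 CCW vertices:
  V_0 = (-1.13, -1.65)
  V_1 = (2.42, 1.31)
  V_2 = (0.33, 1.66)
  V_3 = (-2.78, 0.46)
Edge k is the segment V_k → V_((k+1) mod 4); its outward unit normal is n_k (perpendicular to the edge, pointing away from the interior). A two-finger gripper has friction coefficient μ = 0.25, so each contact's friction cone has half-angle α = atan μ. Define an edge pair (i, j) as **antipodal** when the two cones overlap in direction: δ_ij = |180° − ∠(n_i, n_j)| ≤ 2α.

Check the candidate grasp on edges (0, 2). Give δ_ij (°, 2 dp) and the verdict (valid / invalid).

δ = 18.72°, valid

α = atan 0.25 = 14.04°;  2α = 28.07°
edge 0: e_0 = (+3.55, +2.96);  n_0 = (+0.6404, -0.7680)
edge 2: e_2 = (-3.11, -1.20);  n_2 = (-0.3600, +0.9330)
∠(n_0, n_2) = 161.28°
δ = |180° − 161.28°| = 18.72°
18.72° ≤ 2α = 28.07°  →  valid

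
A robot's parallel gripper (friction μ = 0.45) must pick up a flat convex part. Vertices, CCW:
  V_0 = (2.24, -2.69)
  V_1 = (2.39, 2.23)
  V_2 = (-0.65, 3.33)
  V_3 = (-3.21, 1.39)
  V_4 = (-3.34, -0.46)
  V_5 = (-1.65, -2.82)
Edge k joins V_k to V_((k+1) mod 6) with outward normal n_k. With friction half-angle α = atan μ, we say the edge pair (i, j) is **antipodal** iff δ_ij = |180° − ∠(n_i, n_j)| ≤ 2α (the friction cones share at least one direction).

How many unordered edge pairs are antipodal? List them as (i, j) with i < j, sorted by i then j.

α = atan 0.45 = 24.23°;  2α = 48.46°
n_0 = (+0.9995, -0.0305)
n_1 = (+0.3403, +0.9403)
n_2 = (-0.6040, +0.7970)
n_3 = (-0.9975, +0.0701)
n_4 = (-0.8130, -0.5822)
n_5 = (+0.0334, -0.9994)
  (0,1): δ = 108.15°  ·
  (0,2): δ = 51.10°  ·
  (0,3): δ = 2.27°  ✓
  (0,4): δ = 37.35°  ✓
  (0,5): δ = 93.66°  ·
  (1,2): δ = 122.95°  ·
  (1,3): δ = 74.13°  ·
  (1,4): δ = 34.50°  ✓
  (1,5): δ = 21.81°  ✓
  (2,3): δ = 131.17°  ·
  (2,4): δ = 91.55°  ·
  (2,5): δ = 35.24°  ✓
  (3,4): δ = 140.37°  ·
  (3,5): δ = 84.07°  ·
  (4,5): δ = 123.69°  ·
antipodal pairs: 5

count = 5; pairs: (0,3), (0,4), (1,4), (1,5), (2,5)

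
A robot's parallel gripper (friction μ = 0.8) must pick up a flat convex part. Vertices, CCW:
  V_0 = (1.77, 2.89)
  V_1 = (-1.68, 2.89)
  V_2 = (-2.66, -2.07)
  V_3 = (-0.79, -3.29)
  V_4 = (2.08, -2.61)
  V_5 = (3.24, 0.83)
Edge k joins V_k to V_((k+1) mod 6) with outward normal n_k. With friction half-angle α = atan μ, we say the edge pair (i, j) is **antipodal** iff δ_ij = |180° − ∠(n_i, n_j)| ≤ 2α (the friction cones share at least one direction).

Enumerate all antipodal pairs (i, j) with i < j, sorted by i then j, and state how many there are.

count = 9; pairs: (0,2), (0,3), (0,4), (1,3), (1,4), (1,5), (2,4), (2,5), (3,5)

α = atan 0.8 = 38.66°;  2α = 77.32°
n_0 = (+0.0000, +1.0000)
n_1 = (-0.9810, +0.1938)
n_2 = (-0.5464, -0.8375)
n_3 = (+0.2306, -0.9731)
n_4 = (+0.9476, -0.3195)
n_5 = (+0.8140, +0.5809)
  (0,1): δ = 101.18°  ·
  (0,2): δ = 33.12°  ✓
  (0,3): δ = 13.33°  ✓
  (0,4): δ = 71.37°  ✓
  (0,5): δ = 125.51°  ·
  (1,2): δ = 111.94°  ·
  (1,3): δ = 65.49°  ✓
  (1,4): δ = 7.46°  ✓
  (1,5): δ = 46.69°  ✓
  (2,3): δ = 133.55°  ·
  (2,4): δ = 75.51°  ✓
  (2,5): δ = 21.37°  ✓
  (3,4): δ = 121.96°  ·
  (3,5): δ = 67.82°  ✓
  (4,5): δ = 125.85°  ·
antipodal pairs: 9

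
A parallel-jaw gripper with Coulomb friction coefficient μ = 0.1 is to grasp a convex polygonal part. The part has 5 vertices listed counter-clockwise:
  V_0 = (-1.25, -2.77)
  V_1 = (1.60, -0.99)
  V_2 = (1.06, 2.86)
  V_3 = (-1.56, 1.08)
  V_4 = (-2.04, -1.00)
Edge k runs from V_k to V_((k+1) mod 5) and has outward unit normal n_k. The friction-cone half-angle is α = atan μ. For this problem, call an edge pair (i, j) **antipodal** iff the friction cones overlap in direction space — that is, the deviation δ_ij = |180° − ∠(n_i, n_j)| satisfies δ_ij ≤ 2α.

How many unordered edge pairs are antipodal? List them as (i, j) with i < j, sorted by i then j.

α = atan 0.1 = 5.71°;  2α = 11.42°
n_0 = (+0.5297, -0.8482)
n_1 = (+0.9903, +0.1389)
n_2 = (-0.5620, +0.8272)
n_3 = (-0.9744, +0.2249)
n_4 = (-0.9132, -0.4076)
  (0,1): δ = 114.00°  ·
  (0,2): δ = 2.20°  ✓
  (0,3): δ = 45.02°  ·
  (0,4): δ = 82.07°  ·
  (1,2): δ = 63.79°  ·
  (1,3): δ = 20.98°  ·
  (1,4): δ = 16.07°  ·
  (2,3): δ = 137.19°  ·
  (2,4): δ = 100.14°  ·
  (3,4): δ = 142.95°  ·
antipodal pairs: 1

count = 1; pairs: (0,2)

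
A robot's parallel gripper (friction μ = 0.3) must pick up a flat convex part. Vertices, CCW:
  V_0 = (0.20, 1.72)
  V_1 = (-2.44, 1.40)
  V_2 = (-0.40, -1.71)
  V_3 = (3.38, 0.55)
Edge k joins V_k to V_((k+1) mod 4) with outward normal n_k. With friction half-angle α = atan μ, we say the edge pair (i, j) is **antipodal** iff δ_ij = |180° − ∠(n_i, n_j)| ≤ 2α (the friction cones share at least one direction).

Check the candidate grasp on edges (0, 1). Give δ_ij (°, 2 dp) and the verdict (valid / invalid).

δ = 63.65°, invalid

α = atan 0.3 = 16.70°;  2α = 33.40°
edge 0: e_0 = (-2.64, -0.32);  n_0 = (-0.1203, +0.9927)
edge 1: e_1 = (+2.04, -3.11);  n_1 = (-0.8362, -0.5485)
∠(n_0, n_1) = 116.35°
δ = |180° − 116.35°| = 63.65°
63.65° > 2α = 33.40°  →  invalid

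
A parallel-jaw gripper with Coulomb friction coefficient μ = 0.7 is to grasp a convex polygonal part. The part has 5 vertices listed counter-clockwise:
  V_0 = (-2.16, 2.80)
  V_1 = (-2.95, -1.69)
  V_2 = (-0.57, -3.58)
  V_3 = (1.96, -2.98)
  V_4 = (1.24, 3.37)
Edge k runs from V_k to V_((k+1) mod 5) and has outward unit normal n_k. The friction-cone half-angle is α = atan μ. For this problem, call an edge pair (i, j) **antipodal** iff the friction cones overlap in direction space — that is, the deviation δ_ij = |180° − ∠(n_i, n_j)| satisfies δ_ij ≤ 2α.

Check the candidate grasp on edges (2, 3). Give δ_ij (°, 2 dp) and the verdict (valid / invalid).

α = atan 0.7 = 34.99°;  2α = 69.98°
edge 2: e_2 = (+2.53, +0.60);  n_2 = (+0.2308, -0.9730)
edge 3: e_3 = (-0.72, +6.35);  n_3 = (+0.9936, +0.1127)
∠(n_2, n_3) = 83.13°
δ = |180° − 83.13°| = 96.87°
96.87° > 2α = 69.98°  →  invalid

δ = 96.87°, invalid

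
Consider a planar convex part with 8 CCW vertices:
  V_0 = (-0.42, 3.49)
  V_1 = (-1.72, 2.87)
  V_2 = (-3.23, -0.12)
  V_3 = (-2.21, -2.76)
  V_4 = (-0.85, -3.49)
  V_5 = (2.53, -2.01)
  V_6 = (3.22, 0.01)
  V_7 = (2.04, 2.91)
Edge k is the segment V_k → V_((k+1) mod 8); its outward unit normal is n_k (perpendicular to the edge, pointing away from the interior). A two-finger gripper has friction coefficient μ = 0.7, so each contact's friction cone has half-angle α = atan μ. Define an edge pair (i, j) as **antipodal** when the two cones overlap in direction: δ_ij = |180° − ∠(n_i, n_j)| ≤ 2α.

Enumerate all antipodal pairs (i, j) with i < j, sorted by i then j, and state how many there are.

α = atan 0.7 = 34.99°;  2α = 69.98°
n_0 = (-0.4305, +0.9026)
n_1 = (-0.8926, +0.4508)
n_2 = (-0.9328, -0.3604)
n_3 = (-0.4729, -0.8811)
n_4 = (+0.4011, -0.9160)
n_5 = (+0.9463, -0.3232)
n_6 = (+0.9263, +0.3769)
n_7 = (+0.2295, +0.9733)
  (0,1): δ = 142.29°  ·
  (0,2): δ = 94.37°  ·
  (0,3): δ = 53.72°  ✓
  (0,4): δ = 1.85°  ✓
  (0,5): δ = 45.64°  ✓
  (0,6): δ = 86.64°  ·
  (0,7): δ = 141.24°  ·
  (1,2): δ = 132.08°  ·
  (1,3): δ = 91.43°  ·
  (1,4): δ = 39.56°  ✓
  (1,5): δ = 7.94°  ✓
  (1,6): δ = 48.94°  ✓
  (1,7): δ = 103.53°  ·
  (2,3): δ = 139.35°  ·
  (2,4): δ = 87.48°  ·
  (2,5): δ = 39.98°  ✓
  (2,6): δ = 1.02°  ✓
  (2,7): δ = 55.61°  ✓
  (3,4): δ = 128.13°  ·
  (3,5): δ = 80.63°  ·
  (3,6): δ = 39.63°  ✓
  (3,7): δ = 14.96°  ✓
  (4,5): δ = 132.51°  ·
  (4,6): δ = 91.51°  ·
  (4,7): δ = 36.91°  ✓
  (5,6): δ = 139.00°  ·
  (5,7): δ = 84.41°  ·
  (6,7): δ = 125.41°  ·
antipodal pairs: 12

count = 12; pairs: (0,3), (0,4), (0,5), (1,4), (1,5), (1,6), (2,5), (2,6), (2,7), (3,6), (3,7), (4,7)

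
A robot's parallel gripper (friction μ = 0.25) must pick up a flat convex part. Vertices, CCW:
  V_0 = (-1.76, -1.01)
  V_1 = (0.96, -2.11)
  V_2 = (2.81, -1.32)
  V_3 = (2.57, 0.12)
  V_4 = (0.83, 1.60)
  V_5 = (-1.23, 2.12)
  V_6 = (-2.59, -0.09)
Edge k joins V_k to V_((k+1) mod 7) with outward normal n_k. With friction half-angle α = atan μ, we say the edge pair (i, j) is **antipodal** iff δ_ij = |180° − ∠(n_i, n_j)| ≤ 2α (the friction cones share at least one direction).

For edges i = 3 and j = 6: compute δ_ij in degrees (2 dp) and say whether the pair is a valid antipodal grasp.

δ = 7.56°, valid

α = atan 0.25 = 14.04°;  2α = 28.07°
edge 3: e_3 = (-1.74, +1.48);  n_3 = (+0.6479, +0.7617)
edge 6: e_6 = (+0.83, -0.92);  n_6 = (-0.7425, -0.6699)
∠(n_3, n_6) = 172.44°
δ = |180° − 172.44°| = 7.56°
7.56° ≤ 2α = 28.07°  →  valid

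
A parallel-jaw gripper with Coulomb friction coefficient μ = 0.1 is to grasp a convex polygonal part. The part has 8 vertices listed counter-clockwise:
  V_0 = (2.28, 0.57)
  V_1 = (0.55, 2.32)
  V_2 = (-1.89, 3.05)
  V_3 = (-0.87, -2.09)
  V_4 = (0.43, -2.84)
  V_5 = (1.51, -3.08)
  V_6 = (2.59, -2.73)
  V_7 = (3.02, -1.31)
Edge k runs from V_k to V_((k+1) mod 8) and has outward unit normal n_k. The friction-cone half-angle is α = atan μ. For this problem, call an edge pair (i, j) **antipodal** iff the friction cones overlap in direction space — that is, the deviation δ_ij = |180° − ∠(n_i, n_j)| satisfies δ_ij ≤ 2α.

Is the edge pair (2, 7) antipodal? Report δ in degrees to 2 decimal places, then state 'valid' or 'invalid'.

δ = 10.26°, valid

α = atan 0.1 = 5.71°;  2α = 11.42°
edge 2: e_2 = (+1.02, -5.14);  n_2 = (-0.9809, -0.1946)
edge 7: e_7 = (-0.74, +1.88);  n_7 = (+0.9305, +0.3663)
∠(n_2, n_7) = 169.74°
δ = |180° − 169.74°| = 10.26°
10.26° ≤ 2α = 11.42°  →  valid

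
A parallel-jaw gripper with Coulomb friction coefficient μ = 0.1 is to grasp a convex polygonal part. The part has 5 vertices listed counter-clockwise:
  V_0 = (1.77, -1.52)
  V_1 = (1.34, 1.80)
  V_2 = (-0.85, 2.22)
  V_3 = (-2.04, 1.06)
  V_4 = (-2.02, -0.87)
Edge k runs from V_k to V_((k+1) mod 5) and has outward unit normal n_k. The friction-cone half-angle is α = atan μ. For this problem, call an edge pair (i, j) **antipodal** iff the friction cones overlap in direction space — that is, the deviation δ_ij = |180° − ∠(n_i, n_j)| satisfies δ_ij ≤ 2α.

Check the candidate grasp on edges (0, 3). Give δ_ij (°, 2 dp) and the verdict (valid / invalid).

δ = 6.79°, valid

α = atan 0.1 = 5.71°;  2α = 11.42°
edge 0: e_0 = (-0.43, +3.32);  n_0 = (+0.9917, +0.1284)
edge 3: e_3 = (+0.02, -1.93);  n_3 = (-0.9999, -0.0104)
∠(n_0, n_3) = 173.21°
δ = |180° − 173.21°| = 6.79°
6.79° ≤ 2α = 11.42°  →  valid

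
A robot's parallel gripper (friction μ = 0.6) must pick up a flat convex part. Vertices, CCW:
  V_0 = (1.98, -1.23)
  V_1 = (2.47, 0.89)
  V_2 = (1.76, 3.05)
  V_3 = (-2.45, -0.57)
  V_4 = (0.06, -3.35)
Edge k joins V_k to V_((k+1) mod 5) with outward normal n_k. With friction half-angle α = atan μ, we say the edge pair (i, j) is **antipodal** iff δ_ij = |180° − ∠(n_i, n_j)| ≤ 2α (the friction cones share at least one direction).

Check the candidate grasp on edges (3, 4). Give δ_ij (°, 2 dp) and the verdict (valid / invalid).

δ = 84.24°, invalid

α = atan 0.6 = 30.96°;  2α = 61.93°
edge 3: e_3 = (+2.51, -2.78);  n_3 = (-0.7422, -0.6701)
edge 4: e_4 = (+1.92, +2.12);  n_4 = (+0.7412, -0.6713)
∠(n_3, n_4) = 95.76°
δ = |180° − 95.76°| = 84.24°
84.24° > 2α = 61.93°  →  invalid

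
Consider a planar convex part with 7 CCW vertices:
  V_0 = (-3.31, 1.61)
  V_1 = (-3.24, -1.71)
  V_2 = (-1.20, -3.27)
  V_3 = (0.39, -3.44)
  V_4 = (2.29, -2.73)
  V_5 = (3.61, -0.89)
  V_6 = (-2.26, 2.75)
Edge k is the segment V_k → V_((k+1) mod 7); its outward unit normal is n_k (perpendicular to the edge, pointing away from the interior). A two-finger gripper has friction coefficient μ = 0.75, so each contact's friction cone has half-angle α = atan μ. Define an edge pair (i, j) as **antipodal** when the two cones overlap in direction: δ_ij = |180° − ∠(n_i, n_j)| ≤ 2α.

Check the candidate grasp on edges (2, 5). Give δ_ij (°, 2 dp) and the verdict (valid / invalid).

δ = 25.70°, valid

α = atan 0.75 = 36.87°;  2α = 73.74°
edge 2: e_2 = (+1.59, -0.17);  n_2 = (-0.1063, -0.9943)
edge 5: e_5 = (-5.87, +3.64);  n_5 = (+0.5270, +0.8499)
∠(n_2, n_5) = 154.30°
δ = |180° − 154.30°| = 25.70°
25.70° ≤ 2α = 73.74°  →  valid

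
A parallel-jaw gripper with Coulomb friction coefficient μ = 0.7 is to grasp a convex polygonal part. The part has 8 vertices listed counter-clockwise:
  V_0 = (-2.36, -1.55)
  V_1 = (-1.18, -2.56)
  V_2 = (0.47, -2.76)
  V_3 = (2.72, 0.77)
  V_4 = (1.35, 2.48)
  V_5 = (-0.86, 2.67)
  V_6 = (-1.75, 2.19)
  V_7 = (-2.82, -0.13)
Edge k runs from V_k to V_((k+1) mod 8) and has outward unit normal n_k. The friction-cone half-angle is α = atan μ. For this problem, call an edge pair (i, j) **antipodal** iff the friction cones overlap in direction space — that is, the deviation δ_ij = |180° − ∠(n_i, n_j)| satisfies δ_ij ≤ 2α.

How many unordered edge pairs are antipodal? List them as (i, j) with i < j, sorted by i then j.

count = 13; pairs: (0,3), (0,4), (0,5), (1,3), (1,4), (1,5), (2,4), (2,5), (2,6), (2,7), (3,6), (3,7), (4,7)

α = atan 0.7 = 34.99°;  2α = 69.98°
n_0 = (-0.6503, -0.7597)
n_1 = (-0.1203, -0.9927)
n_2 = (+0.8433, -0.5375)
n_3 = (+0.7804, +0.6253)
n_4 = (+0.0857, +0.9963)
n_5 = (-0.4747, +0.8802)
n_6 = (-0.9081, +0.4188)
n_7 = (-0.9513, -0.3082)
  (0,1): δ = 146.35°  ·
  (0,2): δ = 81.95°  ·
  (0,3): δ = 10.74°  ✓
  (0,4): δ = 35.65°  ✓
  (0,5): δ = 68.90°  ✓
  (0,6): δ = 105.80°  ·
  (0,7): δ = 148.51°  ·
  (1,2): δ = 115.60°  ·
  (1,3): δ = 44.39°  ✓
  (1,4): δ = 2.00°  ✓
  (1,5): δ = 35.25°  ✓
  (1,6): δ = 72.15°  ·
  (1,7): δ = 114.86°  ·
  (2,3): δ = 108.79°  ·
  (2,4): δ = 62.40°  ✓
  (2,5): δ = 29.15°  ✓
  (2,6): δ = 7.75°  ✓
  (2,7): δ = 50.46°  ✓
  (3,4): δ = 133.61°  ·
  (3,5): δ = 100.36°  ·
  (3,6): δ = 63.46°  ✓
  (3,7): δ = 20.75°  ✓
  (4,5): δ = 146.75°  ·
  (4,6): δ = 109.85°  ·
  (4,7): δ = 67.14°  ✓
  (5,6): δ = 143.10°  ·
  (5,7): δ = 100.39°  ·
  (6,7): δ = 137.29°  ·
antipodal pairs: 13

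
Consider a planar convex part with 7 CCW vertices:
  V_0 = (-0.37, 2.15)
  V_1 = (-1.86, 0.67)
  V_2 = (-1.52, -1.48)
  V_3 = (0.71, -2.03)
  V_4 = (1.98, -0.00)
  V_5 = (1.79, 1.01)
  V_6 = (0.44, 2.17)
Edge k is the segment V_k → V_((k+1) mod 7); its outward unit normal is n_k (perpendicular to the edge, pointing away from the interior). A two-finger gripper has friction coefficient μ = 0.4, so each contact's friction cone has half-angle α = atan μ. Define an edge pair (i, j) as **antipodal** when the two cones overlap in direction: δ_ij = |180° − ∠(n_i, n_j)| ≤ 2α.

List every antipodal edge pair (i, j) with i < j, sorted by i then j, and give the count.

count = 6; pairs: (0,3), (1,3), (1,4), (1,5), (2,5), (2,6)

α = atan 0.4 = 21.80°;  2α = 43.60°
n_0 = (-0.7047, +0.7095)
n_1 = (-0.9877, -0.1562)
n_2 = (-0.2395, -0.9709)
n_3 = (+0.8478, -0.5304)
n_4 = (+0.9828, +0.1849)
n_5 = (+0.6517, +0.7585)
n_6 = (-0.0247, +0.9997)
  (0,1): δ = 125.82°  ·
  (0,2): δ = 58.66°  ·
  (0,3): δ = 13.16°  ✓
  (0,4): δ = 55.85°  ·
  (0,5): δ = 94.52°  ·
  (0,6): δ = 136.61°  ·
  (1,2): δ = 112.84°  ·
  (1,3): δ = 41.02°  ✓
  (1,4): δ = 1.67°  ✓
  (1,5): δ = 40.34°  ✓
  (1,6): δ = 82.43°  ·
  (2,3): δ = 108.18°  ·
  (2,4): δ = 65.49°  ·
  (2,5): δ = 26.82°  ✓
  (2,6): δ = 15.27°  ✓
  (3,4): δ = 137.32°  ·
  (3,5): δ = 98.64°  ·
  (3,6): δ = 56.55°  ·
  (4,5): δ = 141.33°  ·
  (4,6): δ = 99.24°  ·
  (5,6): δ = 137.91°  ·
antipodal pairs: 6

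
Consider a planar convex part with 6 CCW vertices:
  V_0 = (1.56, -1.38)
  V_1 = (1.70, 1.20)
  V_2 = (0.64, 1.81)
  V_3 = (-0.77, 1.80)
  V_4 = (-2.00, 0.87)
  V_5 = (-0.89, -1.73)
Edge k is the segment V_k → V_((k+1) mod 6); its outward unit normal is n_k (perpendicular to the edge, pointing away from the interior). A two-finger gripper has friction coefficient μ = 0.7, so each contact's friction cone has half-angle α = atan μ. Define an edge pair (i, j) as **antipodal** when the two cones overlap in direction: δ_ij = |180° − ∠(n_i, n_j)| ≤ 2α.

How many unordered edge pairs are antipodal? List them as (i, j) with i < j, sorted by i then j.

count = 7; pairs: (0,3), (0,4), (1,4), (1,5), (2,4), (2,5), (3,5)

α = atan 0.7 = 34.99°;  2α = 69.98°
n_0 = (+0.9985, -0.0542)
n_1 = (+0.4988, +0.8667)
n_2 = (-0.0071, +1.0000)
n_3 = (-0.6031, +0.7977)
n_4 = (-0.9197, -0.3926)
n_5 = (+0.1414, -0.9899)
  (0,1): δ = 116.81°  ·
  (0,2): δ = 86.49°  ·
  (0,3): δ = 49.80°  ✓
  (0,4): δ = 26.22°  ✓
  (0,5): δ = 101.24°  ·
  (1,2): δ = 149.67°  ·
  (1,3): δ = 112.99°  ·
  (1,4): δ = 36.96°  ✓
  (1,5): δ = 38.05°  ✓
  (2,3): δ = 143.31°  ·
  (2,4): δ = 67.29°  ✓
  (2,5): δ = 7.72°  ✓
  (3,4): δ = 103.97°  ·
  (3,5): δ = 28.96°  ✓
  (4,5): δ = 104.99°  ·
antipodal pairs: 7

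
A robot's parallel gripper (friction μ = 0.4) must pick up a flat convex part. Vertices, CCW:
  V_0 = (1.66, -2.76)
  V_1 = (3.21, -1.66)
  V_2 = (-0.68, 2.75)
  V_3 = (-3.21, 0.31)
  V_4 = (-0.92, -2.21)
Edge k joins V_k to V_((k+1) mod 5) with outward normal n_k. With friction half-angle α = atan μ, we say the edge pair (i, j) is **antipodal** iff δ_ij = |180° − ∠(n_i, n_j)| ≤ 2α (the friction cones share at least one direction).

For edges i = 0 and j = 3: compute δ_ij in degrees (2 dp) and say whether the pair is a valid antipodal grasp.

δ = 96.90°, invalid

α = atan 0.4 = 21.80°;  2α = 43.60°
edge 0: e_0 = (+1.55, +1.10);  n_0 = (+0.5787, -0.8155)
edge 3: e_3 = (+2.29, -2.52);  n_3 = (-0.7401, -0.6725)
∠(n_0, n_3) = 83.10°
δ = |180° − 83.10°| = 96.90°
96.90° > 2α = 43.60°  →  invalid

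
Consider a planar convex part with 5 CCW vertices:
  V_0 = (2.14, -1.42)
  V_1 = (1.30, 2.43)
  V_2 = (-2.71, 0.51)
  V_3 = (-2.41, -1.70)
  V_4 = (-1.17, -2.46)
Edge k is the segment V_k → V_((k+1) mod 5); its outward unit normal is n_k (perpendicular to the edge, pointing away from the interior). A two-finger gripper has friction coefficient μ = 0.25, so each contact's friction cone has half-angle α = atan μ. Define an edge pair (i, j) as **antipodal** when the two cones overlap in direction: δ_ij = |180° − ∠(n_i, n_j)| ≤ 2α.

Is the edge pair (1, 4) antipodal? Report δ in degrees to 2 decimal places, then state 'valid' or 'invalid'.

α = atan 0.25 = 14.04°;  2α = 28.07°
edge 1: e_1 = (-4.01, -1.92);  n_1 = (-0.4319, +0.9019)
edge 4: e_4 = (+3.31, +1.04);  n_4 = (+0.2998, -0.9540)
∠(n_1, n_4) = 171.86°
δ = |180° − 171.86°| = 8.14°
8.14° ≤ 2α = 28.07°  →  valid

δ = 8.14°, valid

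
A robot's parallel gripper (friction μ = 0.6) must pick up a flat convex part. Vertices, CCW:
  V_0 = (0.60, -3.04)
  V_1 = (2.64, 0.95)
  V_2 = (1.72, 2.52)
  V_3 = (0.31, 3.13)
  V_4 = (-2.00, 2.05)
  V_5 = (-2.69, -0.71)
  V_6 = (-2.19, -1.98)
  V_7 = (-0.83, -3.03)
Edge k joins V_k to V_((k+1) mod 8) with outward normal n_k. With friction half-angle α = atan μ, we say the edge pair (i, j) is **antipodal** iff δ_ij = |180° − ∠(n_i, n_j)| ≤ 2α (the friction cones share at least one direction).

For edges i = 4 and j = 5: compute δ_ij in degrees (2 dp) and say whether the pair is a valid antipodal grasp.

α = atan 0.6 = 30.96°;  2α = 61.93°
edge 4: e_4 = (-0.69, -2.76);  n_4 = (-0.9701, +0.2425)
edge 5: e_5 = (+0.50, -1.27);  n_5 = (-0.9305, -0.3663)
∠(n_4, n_5) = 35.53°
δ = |180° − 35.53°| = 144.47°
144.47° > 2α = 61.93°  →  invalid

δ = 144.47°, invalid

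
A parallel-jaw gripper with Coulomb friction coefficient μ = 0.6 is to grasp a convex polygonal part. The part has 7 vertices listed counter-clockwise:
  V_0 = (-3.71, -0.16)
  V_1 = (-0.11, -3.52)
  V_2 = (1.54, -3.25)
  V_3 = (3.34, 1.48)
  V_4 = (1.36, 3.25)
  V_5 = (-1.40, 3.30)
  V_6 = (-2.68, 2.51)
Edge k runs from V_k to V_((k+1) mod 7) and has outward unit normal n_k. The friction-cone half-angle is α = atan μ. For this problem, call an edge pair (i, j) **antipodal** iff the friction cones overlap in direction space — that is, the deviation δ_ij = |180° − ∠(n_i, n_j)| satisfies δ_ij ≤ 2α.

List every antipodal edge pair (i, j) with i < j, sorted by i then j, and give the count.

α = atan 0.6 = 30.96°;  2α = 61.93°
n_0 = (-0.6823, -0.7311)
n_1 = (+0.1615, -0.9869)
n_2 = (+0.9346, -0.3557)
n_3 = (+0.6665, +0.7455)
n_4 = (+0.0181, +0.9998)
n_5 = (-0.5252, +0.8510)
n_6 = (-0.9330, +0.3599)
  (0,1): δ = 127.68°  ·
  (0,2): δ = 67.81°  ·
  (0,3): δ = 1.23°  ✓
  (0,4): δ = 41.99°  ✓
  (0,5): δ = 74.71°  ·
  (0,6): δ = 111.93°  ·
  (1,2): δ = 120.13°  ·
  (1,3): δ = 51.09°  ✓
  (1,4): δ = 10.33°  ✓
  (1,5): δ = 22.39°  ✓
  (1,6): δ = 59.61°  ✓
  (2,3): δ = 110.96°  ·
  (2,4): δ = 70.20°  ·
  (2,5): δ = 37.48°  ✓
  (2,6): δ = 0.26°  ✓
  (3,4): δ = 139.24°  ·
  (3,5): δ = 106.52°  ·
  (3,6): δ = 69.30°  ·
  (4,5): δ = 147.28°  ·
  (4,6): δ = 110.06°  ·
  (5,6): δ = 142.78°  ·
antipodal pairs: 8

count = 8; pairs: (0,3), (0,4), (1,3), (1,4), (1,5), (1,6), (2,5), (2,6)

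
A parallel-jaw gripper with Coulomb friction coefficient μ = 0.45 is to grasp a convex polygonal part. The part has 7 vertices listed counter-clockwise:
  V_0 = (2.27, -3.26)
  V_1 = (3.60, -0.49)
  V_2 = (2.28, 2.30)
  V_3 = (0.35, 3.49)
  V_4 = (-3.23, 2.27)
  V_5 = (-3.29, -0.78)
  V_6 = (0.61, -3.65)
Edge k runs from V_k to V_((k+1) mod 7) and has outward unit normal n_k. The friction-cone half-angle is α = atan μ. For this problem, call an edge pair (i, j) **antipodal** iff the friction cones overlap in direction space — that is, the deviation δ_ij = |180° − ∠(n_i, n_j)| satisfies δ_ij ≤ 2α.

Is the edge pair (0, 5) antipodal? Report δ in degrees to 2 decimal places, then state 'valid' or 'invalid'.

α = atan 0.45 = 24.23°;  2α = 48.46°
edge 0: e_0 = (+1.33, +2.77);  n_0 = (+0.9015, -0.4328)
edge 5: e_5 = (+3.90, -2.87);  n_5 = (-0.5927, -0.8054)
∠(n_0, n_5) = 100.70°
δ = |180° − 100.70°| = 79.30°
79.30° > 2α = 48.46°  →  invalid

δ = 79.30°, invalid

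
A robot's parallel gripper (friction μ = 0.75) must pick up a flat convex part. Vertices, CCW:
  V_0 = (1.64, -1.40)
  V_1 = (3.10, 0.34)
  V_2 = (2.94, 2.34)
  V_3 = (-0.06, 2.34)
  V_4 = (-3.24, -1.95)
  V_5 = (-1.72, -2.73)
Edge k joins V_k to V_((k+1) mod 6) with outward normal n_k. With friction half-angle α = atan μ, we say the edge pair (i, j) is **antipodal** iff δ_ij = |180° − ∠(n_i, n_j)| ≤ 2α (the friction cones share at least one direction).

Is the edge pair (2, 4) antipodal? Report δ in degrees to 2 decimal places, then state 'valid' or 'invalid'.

δ = 27.16°, valid

α = atan 0.75 = 36.87°;  2α = 73.74°
edge 2: e_2 = (-3.00, +0.00);  n_2 = (+0.0000, +1.0000)
edge 4: e_4 = (+1.52, -0.78);  n_4 = (-0.4566, -0.8897)
∠(n_2, n_4) = 152.84°
δ = |180° − 152.84°| = 27.16°
27.16° ≤ 2α = 73.74°  →  valid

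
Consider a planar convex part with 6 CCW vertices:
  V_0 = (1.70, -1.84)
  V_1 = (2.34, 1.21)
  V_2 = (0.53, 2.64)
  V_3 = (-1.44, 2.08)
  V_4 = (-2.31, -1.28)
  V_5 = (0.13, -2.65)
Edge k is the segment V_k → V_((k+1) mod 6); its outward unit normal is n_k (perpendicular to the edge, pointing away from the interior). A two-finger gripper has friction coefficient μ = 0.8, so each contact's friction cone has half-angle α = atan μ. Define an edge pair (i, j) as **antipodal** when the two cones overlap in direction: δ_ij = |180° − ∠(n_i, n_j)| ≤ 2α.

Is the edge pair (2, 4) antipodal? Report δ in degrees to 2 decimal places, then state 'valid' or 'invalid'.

δ = 45.18°, valid

α = atan 0.8 = 38.66°;  2α = 77.32°
edge 2: e_2 = (-1.97, -0.56);  n_2 = (-0.2734, +0.9619)
edge 4: e_4 = (+2.44, -1.37);  n_4 = (-0.4896, -0.8720)
∠(n_2, n_4) = 134.82°
δ = |180° − 134.82°| = 45.18°
45.18° ≤ 2α = 77.32°  →  valid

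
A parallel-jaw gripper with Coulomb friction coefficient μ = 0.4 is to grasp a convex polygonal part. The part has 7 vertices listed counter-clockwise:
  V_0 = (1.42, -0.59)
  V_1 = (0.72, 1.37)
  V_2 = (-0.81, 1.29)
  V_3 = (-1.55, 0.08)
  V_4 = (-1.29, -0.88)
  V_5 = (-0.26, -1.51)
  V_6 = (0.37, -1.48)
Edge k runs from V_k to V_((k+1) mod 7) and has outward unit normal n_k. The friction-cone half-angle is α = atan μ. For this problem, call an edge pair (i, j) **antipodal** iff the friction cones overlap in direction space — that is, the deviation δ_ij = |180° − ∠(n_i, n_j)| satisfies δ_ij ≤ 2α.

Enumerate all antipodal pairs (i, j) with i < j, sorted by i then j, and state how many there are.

α = atan 0.4 = 21.80°;  2α = 43.60°
n_0 = (+0.9417, +0.3363)
n_1 = (-0.0522, +0.9986)
n_2 = (-0.8531, +0.5217)
n_3 = (-0.9652, -0.2614)
n_4 = (-0.5218, -0.8531)
n_5 = (+0.0476, -0.9989)
n_6 = (+0.6466, -0.7628)
  (0,1): δ = 106.66°  ·
  (0,2): δ = 51.10°  ·
  (0,3): δ = 4.50°  ✓
  (0,4): δ = 38.89°  ✓
  (0,5): δ = 73.07°  ·
  (0,6): δ = 110.63°  ·
  (1,2): δ = 124.44°  ·
  (1,3): δ = 77.84°  ·
  (1,4): δ = 34.45°  ✓
  (1,5): δ = 0.27°  ✓
  (1,6): δ = 37.29°  ✓
  (2,3): δ = 133.40°  ·
  (2,4): δ = 90.00°  ·
  (2,5): δ = 55.82°  ·
  (2,6): δ = 18.27°  ✓
  (3,4): δ = 136.61°  ·
  (3,5): δ = 102.43°  ·
  (3,6): δ = 64.87°  ·
  (4,5): δ = 145.82°  ·
  (4,6): δ = 108.26°  ·
  (5,6): δ = 142.44°  ·
antipodal pairs: 6

count = 6; pairs: (0,3), (0,4), (1,4), (1,5), (1,6), (2,6)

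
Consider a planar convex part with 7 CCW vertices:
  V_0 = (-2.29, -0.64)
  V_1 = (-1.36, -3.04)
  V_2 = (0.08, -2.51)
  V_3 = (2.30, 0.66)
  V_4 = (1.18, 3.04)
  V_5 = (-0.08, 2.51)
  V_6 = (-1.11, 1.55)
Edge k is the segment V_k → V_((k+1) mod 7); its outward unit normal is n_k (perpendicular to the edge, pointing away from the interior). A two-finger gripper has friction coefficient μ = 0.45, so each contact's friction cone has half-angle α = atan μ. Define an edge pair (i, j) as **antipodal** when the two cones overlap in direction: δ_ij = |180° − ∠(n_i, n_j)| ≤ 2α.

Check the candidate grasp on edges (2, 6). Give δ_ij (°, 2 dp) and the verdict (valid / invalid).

δ = 6.69°, valid

α = atan 0.45 = 24.23°;  2α = 48.46°
edge 2: e_2 = (+2.22, +3.17);  n_2 = (+0.8191, -0.5736)
edge 6: e_6 = (-1.18, -2.19);  n_6 = (-0.8803, +0.4743)
∠(n_2, n_6) = 173.31°
δ = |180° − 173.31°| = 6.69°
6.69° ≤ 2α = 48.46°  →  valid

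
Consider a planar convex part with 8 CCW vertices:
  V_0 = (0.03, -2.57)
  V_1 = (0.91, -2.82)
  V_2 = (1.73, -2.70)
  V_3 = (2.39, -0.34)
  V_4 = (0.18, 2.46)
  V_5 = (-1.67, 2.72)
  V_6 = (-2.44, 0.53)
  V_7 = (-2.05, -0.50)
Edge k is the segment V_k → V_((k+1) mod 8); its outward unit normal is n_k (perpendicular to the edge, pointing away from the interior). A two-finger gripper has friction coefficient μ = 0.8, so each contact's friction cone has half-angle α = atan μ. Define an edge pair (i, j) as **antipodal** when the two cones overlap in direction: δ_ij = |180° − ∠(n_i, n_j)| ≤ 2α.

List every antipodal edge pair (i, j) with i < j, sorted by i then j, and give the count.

α = atan 0.8 = 38.66°;  2α = 77.32°
n_0 = (-0.2733, -0.9619)
n_1 = (+0.1448, -0.9895)
n_2 = (+0.9630, -0.2693)
n_3 = (+0.7850, +0.6196)
n_4 = (+0.1392, +0.9903)
n_5 = (-0.9434, +0.3317)
n_6 = (-0.9352, -0.3541)
n_7 = (-0.7054, -0.7088)
  (0,1): δ = 155.81°  ·
  (0,2): δ = 89.76°  ·
  (0,3): δ = 35.86°  ✓
  (0,4): δ = 7.86°  ✓
  (0,5): δ = 86.49°  ·
  (0,6): δ = 126.60°  ·
  (0,7): δ = 151.00°  ·
  (1,2): δ = 113.95°  ·
  (1,3): δ = 60.04°  ✓
  (1,4): δ = 16.33°  ✓
  (1,5): δ = 62.30°  ✓
  (1,6): δ = 102.41°  ·
  (1,7): δ = 126.81°  ·
  (2,3): δ = 126.09°  ·
  (2,4): δ = 82.38°  ·
  (2,5): δ = 3.75°  ✓
  (2,6): δ = 36.36°  ✓
  (2,7): δ = 60.76°  ✓
  (3,4): δ = 136.28°  ·
  (3,5): δ = 57.66°  ✓
  (3,6): δ = 17.54°  ✓
  (3,7): δ = 6.85°  ✓
  (4,5): δ = 101.37°  ·
  (4,6): δ = 61.26°  ✓
  (4,7): δ = 36.86°  ✓
  (5,6): δ = 139.89°  ·
  (5,7): δ = 115.49°  ·
  (6,7): δ = 155.60°  ·
antipodal pairs: 13

count = 13; pairs: (0,3), (0,4), (1,3), (1,4), (1,5), (2,5), (2,6), (2,7), (3,5), (3,6), (3,7), (4,6), (4,7)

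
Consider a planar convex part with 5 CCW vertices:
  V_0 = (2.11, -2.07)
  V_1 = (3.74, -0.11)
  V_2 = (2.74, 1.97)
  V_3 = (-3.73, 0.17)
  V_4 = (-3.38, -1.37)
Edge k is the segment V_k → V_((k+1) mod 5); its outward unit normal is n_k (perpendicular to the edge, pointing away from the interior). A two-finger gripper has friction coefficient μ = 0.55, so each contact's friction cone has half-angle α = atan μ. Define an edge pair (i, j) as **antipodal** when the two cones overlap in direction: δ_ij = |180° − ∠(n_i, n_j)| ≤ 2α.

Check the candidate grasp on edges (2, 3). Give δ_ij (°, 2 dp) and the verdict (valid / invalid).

α = atan 0.55 = 28.81°;  2α = 57.62°
edge 2: e_2 = (-6.47, -1.80);  n_2 = (-0.2680, +0.9634)
edge 3: e_3 = (+0.35, -1.54);  n_3 = (-0.9751, -0.2216)
∠(n_2, n_3) = 87.26°
δ = |180° − 87.26°| = 92.74°
92.74° > 2α = 57.62°  →  invalid

δ = 92.74°, invalid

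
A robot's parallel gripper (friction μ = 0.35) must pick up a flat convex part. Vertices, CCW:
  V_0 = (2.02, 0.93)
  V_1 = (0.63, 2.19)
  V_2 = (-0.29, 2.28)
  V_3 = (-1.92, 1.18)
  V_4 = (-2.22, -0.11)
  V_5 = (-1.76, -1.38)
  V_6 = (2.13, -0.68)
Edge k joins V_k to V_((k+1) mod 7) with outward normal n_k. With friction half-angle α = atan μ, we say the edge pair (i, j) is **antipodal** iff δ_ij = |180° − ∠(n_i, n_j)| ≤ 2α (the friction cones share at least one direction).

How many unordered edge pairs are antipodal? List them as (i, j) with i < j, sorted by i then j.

count = 5; pairs: (0,4), (1,5), (2,5), (3,6), (4,6)

α = atan 0.35 = 19.29°;  2α = 38.58°
n_0 = (+0.6716, +0.7409)
n_1 = (+0.0974, +0.9952)
n_2 = (-0.5594, +0.8289)
n_3 = (-0.9740, +0.2265)
n_4 = (-0.9402, -0.3406)
n_5 = (+0.1771, -0.9842)
n_6 = (+0.9977, +0.0682)
  (0,1): δ = 143.40°  ·
  (0,2): δ = 103.80°  ·
  (0,3): δ = 60.90°  ·
  (0,4): δ = 27.90°  ✓
  (0,5): δ = 52.39°  ·
  (0,6): δ = 136.10°  ·
  (1,2): δ = 140.40°  ·
  (1,3): δ = 97.50°  ·
  (1,4): δ = 64.50°  ·
  (1,5): δ = 15.79°  ✓
  (1,6): δ = 99.50°  ·
  (2,3): δ = 137.11°  ·
  (2,4): δ = 104.10°  ·
  (2,5): δ = 23.81°  ✓
  (2,6): δ = 59.90°  ·
  (3,4): δ = 147.00°  ·
  (3,5): δ = 66.71°  ·
  (3,6): δ = 17.00°  ✓
  (4,5): δ = 99.71°  ·
  (4,6): δ = 16.00°  ✓
  (5,6): δ = 96.29°  ·
antipodal pairs: 5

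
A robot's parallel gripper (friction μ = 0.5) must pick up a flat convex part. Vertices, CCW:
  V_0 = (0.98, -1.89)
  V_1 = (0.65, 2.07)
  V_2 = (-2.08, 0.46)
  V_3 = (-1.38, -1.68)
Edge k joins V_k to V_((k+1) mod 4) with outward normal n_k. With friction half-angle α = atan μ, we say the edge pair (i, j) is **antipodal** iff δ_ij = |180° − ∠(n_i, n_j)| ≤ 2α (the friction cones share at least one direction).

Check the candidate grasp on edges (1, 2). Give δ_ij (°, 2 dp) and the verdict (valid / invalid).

δ = 102.42°, invalid

α = atan 0.5 = 26.57°;  2α = 53.13°
edge 1: e_1 = (-2.73, -1.61);  n_1 = (-0.5080, +0.8614)
edge 2: e_2 = (+0.70, -2.14);  n_2 = (-0.9504, -0.3109)
∠(n_1, n_2) = 77.58°
δ = |180° − 77.58°| = 102.42°
102.42° > 2α = 53.13°  →  invalid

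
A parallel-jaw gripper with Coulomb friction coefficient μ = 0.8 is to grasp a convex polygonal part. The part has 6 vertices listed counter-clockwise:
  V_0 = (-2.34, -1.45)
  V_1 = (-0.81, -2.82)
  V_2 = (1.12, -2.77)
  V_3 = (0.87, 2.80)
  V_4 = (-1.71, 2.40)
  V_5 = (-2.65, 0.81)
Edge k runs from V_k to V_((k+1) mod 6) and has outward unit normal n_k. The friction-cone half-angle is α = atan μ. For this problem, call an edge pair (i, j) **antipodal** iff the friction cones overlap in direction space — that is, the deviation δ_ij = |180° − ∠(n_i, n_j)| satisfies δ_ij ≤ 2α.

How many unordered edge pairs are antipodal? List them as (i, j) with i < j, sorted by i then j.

α = atan 0.8 = 38.66°;  2α = 77.32°
n_0 = (-0.6671, -0.7450)
n_1 = (+0.0259, -0.9997)
n_2 = (+0.9990, +0.0448)
n_3 = (-0.1532, +0.9882)
n_4 = (-0.8608, +0.5089)
n_5 = (-0.9907, -0.1359)
  (0,1): δ = 136.67°  ·
  (0,2): δ = 45.59°  ✓
  (0,3): δ = 50.65°  ✓
  (0,4): δ = 101.25°  ·
  (0,5): δ = 139.65°  ·
  (1,2): δ = 88.91°  ·
  (1,3): δ = 7.33°  ✓
  (1,4): δ = 57.92°  ✓
  (1,5): δ = 96.33°  ·
  (2,3): δ = 83.76°  ·
  (2,4): δ = 33.16°  ✓
  (2,5): δ = 5.24°  ✓
  (3,4): δ = 129.40°  ·
  (3,5): δ = 91.00°  ·
  (4,5): δ = 141.60°  ·
antipodal pairs: 6

count = 6; pairs: (0,2), (0,3), (1,3), (1,4), (2,4), (2,5)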